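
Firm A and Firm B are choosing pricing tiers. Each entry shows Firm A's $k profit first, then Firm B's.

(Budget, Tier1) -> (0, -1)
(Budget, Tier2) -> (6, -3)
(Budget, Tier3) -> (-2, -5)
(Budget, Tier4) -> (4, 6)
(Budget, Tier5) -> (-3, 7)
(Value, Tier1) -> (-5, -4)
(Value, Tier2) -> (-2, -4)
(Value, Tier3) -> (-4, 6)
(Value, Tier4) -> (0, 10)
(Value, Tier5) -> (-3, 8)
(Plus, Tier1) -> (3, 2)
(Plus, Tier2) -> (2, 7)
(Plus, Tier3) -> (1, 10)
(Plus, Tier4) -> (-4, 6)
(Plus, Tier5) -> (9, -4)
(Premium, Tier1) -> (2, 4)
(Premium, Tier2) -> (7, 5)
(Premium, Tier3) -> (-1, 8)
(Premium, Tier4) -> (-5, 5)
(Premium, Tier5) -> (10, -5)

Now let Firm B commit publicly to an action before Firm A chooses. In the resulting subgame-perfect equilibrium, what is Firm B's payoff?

Solve by backward induction (Firm B leads).
- Tier1 → Firm A plays Plus (best of 0, -5, 3, 2); Firm B gets 2.
- Tier2 → Firm A plays Premium (best of 6, -2, 2, 7); Firm B gets 5.
- Tier3 → Firm A plays Plus (best of -2, -4, 1, -1); Firm B gets 10.
- Tier4 → Firm A plays Budget (best of 4, 0, -4, -5); Firm B gets 6.
- Tier5 → Firm A plays Premium (best of -3, -3, 9, 10); Firm B gets -5.
Among 2, 5, 10, 6, -5, the best is 10 at Tier3. Subgame-perfect outcome: (Plus, Tier3) with payoffs (1, 10).

10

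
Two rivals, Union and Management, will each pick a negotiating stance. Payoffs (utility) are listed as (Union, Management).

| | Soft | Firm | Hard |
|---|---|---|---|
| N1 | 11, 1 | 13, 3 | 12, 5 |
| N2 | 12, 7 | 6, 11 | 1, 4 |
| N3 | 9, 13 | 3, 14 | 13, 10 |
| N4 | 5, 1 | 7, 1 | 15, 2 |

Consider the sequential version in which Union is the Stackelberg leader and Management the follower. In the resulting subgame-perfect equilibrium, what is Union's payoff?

Backward induction with Union moving first.
- N1: Management compares 1, 3, 5 and picks Hard; Union would get 12.
- N2: Management compares 7, 11, 4 and picks Firm; Union would get 6.
- N3: Management compares 13, 14, 10 and picks Firm; Union would get 3.
- N4: Management compares 1, 1, 2 and picks Hard; Union would get 15.
Union's induced payoffs are 12, 6, 3, 15, so Union commits to N4. Subgame-perfect outcome: (N4, Hard) with payoffs (15, 2).

15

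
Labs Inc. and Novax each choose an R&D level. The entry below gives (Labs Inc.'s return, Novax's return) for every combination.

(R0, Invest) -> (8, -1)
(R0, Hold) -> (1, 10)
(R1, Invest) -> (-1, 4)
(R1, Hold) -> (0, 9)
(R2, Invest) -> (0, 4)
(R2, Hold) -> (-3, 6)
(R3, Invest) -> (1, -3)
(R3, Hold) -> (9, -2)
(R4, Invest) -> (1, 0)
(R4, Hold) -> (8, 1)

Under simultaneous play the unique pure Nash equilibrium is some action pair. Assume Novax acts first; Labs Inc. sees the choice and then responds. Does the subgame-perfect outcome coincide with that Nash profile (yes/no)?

no

Backward induction with Novax moving first.
- Invest: Labs Inc. compares 8, -1, 0, 1, 1 and picks R0; Novax would get -1.
- Hold: Labs Inc. compares 1, 0, -3, 9, 8 and picks R3; Novax would get -2.
Among -1, -2, the best is -1 at Invest. Subgame-perfect outcome: (R0, Invest) with payoffs (8, -1).
For the simultaneous game, intersect best replies.
Labs Inc.'s best replies: Invest→R0; Hold→R3.
Novax's best replies: R0→Hold; R1→Hold; R2→Hold; R3→Hold; R4→Hold.
Only (R3, Hold) has each player best-responding; Nash payoffs (9, -2).
Sequential outcome (R0, Invest) differs from the Nash profile (R3, Hold).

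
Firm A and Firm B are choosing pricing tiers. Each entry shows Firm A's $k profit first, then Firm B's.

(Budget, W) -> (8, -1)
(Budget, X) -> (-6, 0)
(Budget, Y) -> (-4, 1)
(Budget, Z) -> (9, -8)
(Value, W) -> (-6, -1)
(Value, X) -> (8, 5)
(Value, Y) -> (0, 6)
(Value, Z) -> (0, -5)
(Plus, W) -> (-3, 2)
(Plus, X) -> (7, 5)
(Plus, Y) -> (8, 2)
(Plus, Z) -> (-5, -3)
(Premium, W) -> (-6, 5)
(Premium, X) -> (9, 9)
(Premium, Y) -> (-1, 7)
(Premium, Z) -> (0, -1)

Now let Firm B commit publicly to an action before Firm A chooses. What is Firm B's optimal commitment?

X

Work backward from Firm A's decision.
- W: BR = Budget, leader payoff -1.
- X: BR = Premium, leader payoff 9.
- Y: BR = Plus, leader payoff 2.
- Z: BR = Budget, leader payoff -8.
Firm B's induced payoffs are -1, 9, 2, -8, so Firm B commits to X. Subgame-perfect outcome: (Premium, X) with payoffs (9, 9).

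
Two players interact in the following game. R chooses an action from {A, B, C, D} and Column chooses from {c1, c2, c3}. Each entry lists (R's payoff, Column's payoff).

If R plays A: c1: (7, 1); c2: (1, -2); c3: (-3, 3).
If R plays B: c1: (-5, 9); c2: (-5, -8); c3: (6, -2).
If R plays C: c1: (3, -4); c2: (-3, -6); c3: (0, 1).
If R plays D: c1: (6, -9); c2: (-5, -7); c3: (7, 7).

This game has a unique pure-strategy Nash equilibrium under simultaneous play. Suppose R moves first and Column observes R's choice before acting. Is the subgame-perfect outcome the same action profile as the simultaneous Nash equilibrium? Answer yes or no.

Column best-responds to each possible R move:
- A: Column compares 1, -2, 3 and picks c3; R would get -3.
- B: Column compares 9, -8, -2 and picks c1; R would get -5.
- C: Column compares -4, -6, 1 and picks c3; R would get 0.
- D: Column compares -9, -7, 7 and picks c3; R would get 7.
R's induced payoffs are -3, -5, 0, 7, so R commits to D. Subgame-perfect outcome: (D, c3) with payoffs (7, 7).
Now find the simultaneous Nash equilibrium.
R's best replies: c1→A; c2→A; c3→D.
Column's best replies: A→c3; B→c1; C→c3; D→c3.
The unique mutual best reply is (D, c3), giving (7, 7).
Sequential outcome (D, c3) coincides with the Nash profile (D, c3).

yes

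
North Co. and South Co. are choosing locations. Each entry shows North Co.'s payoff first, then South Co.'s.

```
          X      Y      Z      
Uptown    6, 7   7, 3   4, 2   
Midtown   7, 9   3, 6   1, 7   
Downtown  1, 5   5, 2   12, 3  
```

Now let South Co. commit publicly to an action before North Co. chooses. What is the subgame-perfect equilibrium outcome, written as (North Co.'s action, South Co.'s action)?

Work backward from North Co.'s decision.
- X → North Co. plays Midtown (best of 6, 7, 1); South Co. gets 9.
- Y → North Co. plays Uptown (best of 7, 3, 5); South Co. gets 3.
- Z → North Co. plays Downtown (best of 4, 1, 12); South Co. gets 3.
Maximizing over 9, 3, 3, South Co. chooses X. Subgame-perfect outcome: (Midtown, X) with payoffs (7, 9).

(Midtown, X)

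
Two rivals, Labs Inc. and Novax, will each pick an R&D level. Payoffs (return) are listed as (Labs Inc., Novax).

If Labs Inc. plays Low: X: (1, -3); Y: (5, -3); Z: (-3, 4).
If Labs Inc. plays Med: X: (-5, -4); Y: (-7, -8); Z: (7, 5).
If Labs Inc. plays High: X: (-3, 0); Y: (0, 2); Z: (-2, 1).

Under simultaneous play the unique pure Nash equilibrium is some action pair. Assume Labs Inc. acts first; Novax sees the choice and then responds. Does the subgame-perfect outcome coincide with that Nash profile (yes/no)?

Novax best-responds to each possible Labs Inc. move:
- Low: Novax compares -3, -3, 4 and picks Z; Labs Inc. would get -3.
- Med: Novax compares -4, -8, 5 and picks Z; Labs Inc. would get 7.
- High: Novax compares 0, 2, 1 and picks Y; Labs Inc. would get 0.
Maximizing over -3, 7, 0, Labs Inc. chooses Med. Subgame-perfect outcome: (Med, Z) with payoffs (7, 5).
For the simultaneous game, intersect best replies.
Labs Inc.'s best replies: X→Low; Y→Low; Z→Med.
Novax's best replies: Low→Z; Med→Z; High→Y.
The unique mutual best reply is (Med, Z), giving (7, 5).
Sequential outcome (Med, Z) coincides with the Nash profile (Med, Z).

yes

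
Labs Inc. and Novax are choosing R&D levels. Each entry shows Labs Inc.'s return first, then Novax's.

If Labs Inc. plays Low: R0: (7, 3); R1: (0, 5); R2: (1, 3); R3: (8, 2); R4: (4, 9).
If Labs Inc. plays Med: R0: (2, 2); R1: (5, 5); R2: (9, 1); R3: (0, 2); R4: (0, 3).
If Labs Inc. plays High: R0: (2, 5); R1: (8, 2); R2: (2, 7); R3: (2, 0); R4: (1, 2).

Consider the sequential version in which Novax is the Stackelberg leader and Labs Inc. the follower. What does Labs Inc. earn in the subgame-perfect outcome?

4

Labs Inc. best-responds to each possible Novax move:
- R0 → Labs Inc. plays Low (best of 7, 2, 2); Novax gets 3.
- R1 → Labs Inc. plays High (best of 0, 5, 8); Novax gets 2.
- R2 → Labs Inc. plays Med (best of 1, 9, 2); Novax gets 1.
- R3 → Labs Inc. plays Low (best of 8, 0, 2); Novax gets 2.
- R4 → Labs Inc. plays Low (best of 4, 0, 1); Novax gets 9.
Maximizing over 3, 2, 1, 2, 9, Novax chooses R4. Subgame-perfect outcome: (Low, R4) with payoffs (4, 9).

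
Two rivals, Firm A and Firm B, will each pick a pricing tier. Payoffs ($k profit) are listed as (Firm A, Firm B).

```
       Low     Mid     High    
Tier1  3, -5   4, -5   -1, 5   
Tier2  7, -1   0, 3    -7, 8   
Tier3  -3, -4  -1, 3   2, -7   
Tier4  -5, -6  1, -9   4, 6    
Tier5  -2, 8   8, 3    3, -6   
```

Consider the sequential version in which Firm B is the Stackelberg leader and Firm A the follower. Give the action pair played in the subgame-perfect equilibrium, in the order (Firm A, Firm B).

(Tier4, High)

Solve by backward induction (Firm B leads).
- Low: Firm A compares 3, 7, -3, -5, -2 and picks Tier2; Firm B would get -1.
- Mid: Firm A compares 4, 0, -1, 1, 8 and picks Tier5; Firm B would get 3.
- High: Firm A compares -1, -7, 2, 4, 3 and picks Tier4; Firm B would get 6.
Maximizing over -1, 3, 6, Firm B chooses High. Subgame-perfect outcome: (Tier4, High) with payoffs (4, 6).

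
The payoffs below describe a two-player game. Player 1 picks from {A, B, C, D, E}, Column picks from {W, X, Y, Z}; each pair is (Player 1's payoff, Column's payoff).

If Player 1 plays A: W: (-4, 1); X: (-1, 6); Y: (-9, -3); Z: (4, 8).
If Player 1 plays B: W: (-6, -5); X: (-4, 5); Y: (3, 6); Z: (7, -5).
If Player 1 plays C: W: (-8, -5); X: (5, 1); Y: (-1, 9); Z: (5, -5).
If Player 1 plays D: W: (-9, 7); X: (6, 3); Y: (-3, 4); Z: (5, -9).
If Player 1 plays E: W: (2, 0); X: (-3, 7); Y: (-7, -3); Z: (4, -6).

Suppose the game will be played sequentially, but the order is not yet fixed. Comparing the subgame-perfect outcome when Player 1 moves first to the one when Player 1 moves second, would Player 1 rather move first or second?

If Player 1 leads: Column's best replies are A→Z, B→Y, C→Y, D→W, E→X; Player 1's induced payoffs 4, 3, -1, -9, -3; outcome (A, Z), payoffs (4, 8).
If Column leads: Player 1's best replies are W→E, X→D, Y→B, Z→B; Column's induced payoffs 0, 3, 6, -5; outcome (B, Y), payoffs (3, 6).
Player 1 gets 4 moving first and 3 moving second, so Player 1 prefers to move first.

first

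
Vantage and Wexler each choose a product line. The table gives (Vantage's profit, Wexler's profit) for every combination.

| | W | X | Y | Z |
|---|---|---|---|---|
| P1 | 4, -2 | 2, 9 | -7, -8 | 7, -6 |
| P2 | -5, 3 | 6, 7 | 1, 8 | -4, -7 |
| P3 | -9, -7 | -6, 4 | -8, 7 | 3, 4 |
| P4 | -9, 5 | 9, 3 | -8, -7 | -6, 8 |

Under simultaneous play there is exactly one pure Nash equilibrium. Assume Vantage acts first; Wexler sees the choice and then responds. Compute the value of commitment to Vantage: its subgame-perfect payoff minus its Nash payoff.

1

Backward induction with Vantage moving first.
- P1: Wexler compares -2, 9, -8, -6 and picks X; Vantage would get 2.
- P2: Wexler compares 3, 7, 8, -7 and picks Y; Vantage would get 1.
- P3: Wexler compares -7, 4, 7, 4 and picks Y; Vantage would get -8.
- P4: Wexler compares 5, 3, -7, 8 and picks Z; Vantage would get -6.
Vantage's induced payoffs are 2, 1, -8, -6, so Vantage commits to P1. Subgame-perfect outcome: (P1, X) with payoffs (2, 9).
For the simultaneous game, intersect best replies.
Vantage's best replies: W→P1; X→P4; Y→P2; Z→P1.
Wexler's best replies: P1→X; P2→Y; P3→Y; P4→Z.
Only (P2, Y) has each player best-responding; Nash payoffs (1, 8).
Vantage's commitment gain: 2 − 1 = 1.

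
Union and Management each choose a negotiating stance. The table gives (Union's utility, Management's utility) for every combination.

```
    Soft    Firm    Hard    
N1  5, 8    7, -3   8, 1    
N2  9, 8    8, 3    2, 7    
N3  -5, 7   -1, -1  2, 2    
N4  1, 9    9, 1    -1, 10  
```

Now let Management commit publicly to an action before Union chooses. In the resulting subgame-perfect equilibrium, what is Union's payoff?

Solve by backward induction (Management leads).
- Soft: BR = N2, leader payoff 8.
- Firm: BR = N4, leader payoff 1.
- Hard: BR = N1, leader payoff 1.
Maximizing over 8, 1, 1, Management chooses Soft. Subgame-perfect outcome: (N2, Soft) with payoffs (9, 8).

9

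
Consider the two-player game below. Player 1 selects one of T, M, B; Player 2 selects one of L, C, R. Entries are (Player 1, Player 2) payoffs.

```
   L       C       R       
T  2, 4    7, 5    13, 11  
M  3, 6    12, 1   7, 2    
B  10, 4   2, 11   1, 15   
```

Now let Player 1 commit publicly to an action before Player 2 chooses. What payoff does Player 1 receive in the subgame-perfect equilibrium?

Backward induction with Player 1 moving first.
- T: Player 2 compares 4, 5, 11 and picks R; Player 1 would get 13.
- M: Player 2 compares 6, 1, 2 and picks L; Player 1 would get 3.
- B: Player 2 compares 4, 11, 15 and picks R; Player 1 would get 1.
Player 1's induced payoffs are 13, 3, 1, so Player 1 commits to T. Subgame-perfect outcome: (T, R) with payoffs (13, 11).

13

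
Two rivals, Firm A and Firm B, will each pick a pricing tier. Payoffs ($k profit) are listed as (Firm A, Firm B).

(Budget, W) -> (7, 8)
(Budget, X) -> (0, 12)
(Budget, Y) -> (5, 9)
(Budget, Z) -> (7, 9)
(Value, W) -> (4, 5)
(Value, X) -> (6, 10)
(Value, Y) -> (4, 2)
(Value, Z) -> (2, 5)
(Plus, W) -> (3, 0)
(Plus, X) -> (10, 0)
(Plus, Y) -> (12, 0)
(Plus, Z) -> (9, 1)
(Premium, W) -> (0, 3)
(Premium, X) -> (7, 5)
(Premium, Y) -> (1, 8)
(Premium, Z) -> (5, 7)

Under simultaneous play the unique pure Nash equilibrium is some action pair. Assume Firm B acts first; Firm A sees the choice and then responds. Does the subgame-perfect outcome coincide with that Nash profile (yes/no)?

no

Solve by backward induction (Firm B leads).
- W: BR = Budget, leader payoff 8.
- X: BR = Plus, leader payoff 0.
- Y: BR = Plus, leader payoff 0.
- Z: BR = Plus, leader payoff 1.
Maximizing over 8, 0, 0, 1, Firm B chooses W. Subgame-perfect outcome: (Budget, W) with payoffs (7, 8).
For the simultaneous game, intersect best replies.
Firm A's best replies: W→Budget; X→Plus; Y→Plus; Z→Plus.
Firm B's best replies: Budget→X; Value→X; Plus→Z; Premium→Y.
The unique mutual best reply is (Plus, Z), giving (9, 1).
Sequential outcome (Budget, W) differs from the Nash profile (Plus, Z).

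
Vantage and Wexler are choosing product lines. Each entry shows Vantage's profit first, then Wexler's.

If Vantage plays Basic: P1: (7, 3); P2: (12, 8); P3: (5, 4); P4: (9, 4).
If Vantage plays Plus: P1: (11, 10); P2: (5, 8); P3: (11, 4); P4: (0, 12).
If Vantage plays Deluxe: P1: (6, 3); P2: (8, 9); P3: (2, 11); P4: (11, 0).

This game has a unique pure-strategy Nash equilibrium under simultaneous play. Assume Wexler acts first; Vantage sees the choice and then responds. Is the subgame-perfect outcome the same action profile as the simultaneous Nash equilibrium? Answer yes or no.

no

Solve by backward induction (Wexler leads).
- P1: BR = Plus, leader payoff 10.
- P2: BR = Basic, leader payoff 8.
- P3: BR = Plus, leader payoff 4.
- P4: BR = Deluxe, leader payoff 0.
Maximizing over 10, 8, 4, 0, Wexler chooses P1. Subgame-perfect outcome: (Plus, P1) with payoffs (11, 10).
For the simultaneous game, intersect best replies.
Vantage's best replies: P1→Plus; P2→Basic; P3→Plus; P4→Deluxe.
Wexler's best replies: Basic→P2; Plus→P4; Deluxe→P3.
The unique mutual best reply is (Basic, P2), giving (12, 8).
Sequential outcome (Plus, P1) differs from the Nash profile (Basic, P2).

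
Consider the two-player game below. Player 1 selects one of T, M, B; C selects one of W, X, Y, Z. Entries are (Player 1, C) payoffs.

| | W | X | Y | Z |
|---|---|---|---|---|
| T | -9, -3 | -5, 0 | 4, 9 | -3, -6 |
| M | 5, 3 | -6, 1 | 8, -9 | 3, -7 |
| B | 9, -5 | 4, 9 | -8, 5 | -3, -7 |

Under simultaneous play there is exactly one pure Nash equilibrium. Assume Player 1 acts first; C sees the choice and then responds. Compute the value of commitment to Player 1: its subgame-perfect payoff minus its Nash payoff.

1

Backward induction with Player 1 moving first.
- T: C compares -3, 0, 9, -6 and picks Y; Player 1 would get 4.
- M: C compares 3, 1, -9, -7 and picks W; Player 1 would get 5.
- B: C compares -5, 9, 5, -7 and picks X; Player 1 would get 4.
Among 4, 5, 4, the best is 5 at M. Subgame-perfect outcome: (M, W) with payoffs (5, 3).
Now find the simultaneous Nash equilibrium.
Player 1's best replies: W→B; X→B; Y→M; Z→M.
C's best replies: T→Y; M→W; B→X.
The unique mutual best reply is (B, X), giving (4, 9).
Player 1's commitment gain: 5 − 4 = 1.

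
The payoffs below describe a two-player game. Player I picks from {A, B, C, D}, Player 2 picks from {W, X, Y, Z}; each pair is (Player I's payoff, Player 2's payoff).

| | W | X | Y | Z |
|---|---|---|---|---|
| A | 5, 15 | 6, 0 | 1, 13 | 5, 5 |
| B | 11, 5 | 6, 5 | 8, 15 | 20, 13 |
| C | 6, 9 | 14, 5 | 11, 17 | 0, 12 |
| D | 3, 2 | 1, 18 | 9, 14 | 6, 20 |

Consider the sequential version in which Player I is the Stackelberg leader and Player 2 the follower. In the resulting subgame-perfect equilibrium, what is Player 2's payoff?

Solve by backward induction (Player I leads).
- A → Player 2 plays W (best of 15, 0, 13, 5); Player I gets 5.
- B → Player 2 plays Y (best of 5, 5, 15, 13); Player I gets 8.
- C → Player 2 plays Y (best of 9, 5, 17, 12); Player I gets 11.
- D → Player 2 plays Z (best of 2, 18, 14, 20); Player I gets 6.
Maximizing over 5, 8, 11, 6, Player I chooses C. Subgame-perfect outcome: (C, Y) with payoffs (11, 17).

17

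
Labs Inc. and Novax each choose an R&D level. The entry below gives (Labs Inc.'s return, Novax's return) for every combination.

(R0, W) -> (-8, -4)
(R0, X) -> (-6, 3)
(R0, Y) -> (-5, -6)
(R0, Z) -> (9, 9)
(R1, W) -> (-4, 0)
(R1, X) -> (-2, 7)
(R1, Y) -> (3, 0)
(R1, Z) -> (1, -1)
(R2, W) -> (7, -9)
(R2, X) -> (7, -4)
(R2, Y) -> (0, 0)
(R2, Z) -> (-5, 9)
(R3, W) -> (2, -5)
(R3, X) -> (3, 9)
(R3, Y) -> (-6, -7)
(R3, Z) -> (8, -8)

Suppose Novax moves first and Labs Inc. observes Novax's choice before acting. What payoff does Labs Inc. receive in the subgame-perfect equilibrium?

9

Labs Inc. best-responds to each possible Novax move:
- W → Labs Inc. plays R2 (best of -8, -4, 7, 2); Novax gets -9.
- X → Labs Inc. plays R2 (best of -6, -2, 7, 3); Novax gets -4.
- Y → Labs Inc. plays R1 (best of -5, 3, 0, -6); Novax gets 0.
- Z → Labs Inc. plays R0 (best of 9, 1, -5, 8); Novax gets 9.
Among -9, -4, 0, 9, the best is 9 at Z. Subgame-perfect outcome: (R0, Z) with payoffs (9, 9).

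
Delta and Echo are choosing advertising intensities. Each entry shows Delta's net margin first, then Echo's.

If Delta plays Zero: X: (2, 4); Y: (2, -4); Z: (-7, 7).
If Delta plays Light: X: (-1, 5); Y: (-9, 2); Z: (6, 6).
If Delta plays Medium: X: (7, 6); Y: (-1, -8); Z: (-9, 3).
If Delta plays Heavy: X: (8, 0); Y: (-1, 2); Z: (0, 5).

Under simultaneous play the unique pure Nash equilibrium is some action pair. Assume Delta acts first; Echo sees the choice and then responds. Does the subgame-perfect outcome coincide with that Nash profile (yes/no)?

no

Solve by backward induction (Delta leads).
- Zero: Echo compares 4, -4, 7 and picks Z; Delta would get -7.
- Light: Echo compares 5, 2, 6 and picks Z; Delta would get 6.
- Medium: Echo compares 6, -8, 3 and picks X; Delta would get 7.
- Heavy: Echo compares 0, 2, 5 and picks Z; Delta would get 0.
Delta's induced payoffs are -7, 6, 7, 0, so Delta commits to Medium. Subgame-perfect outcome: (Medium, X) with payoffs (7, 6).
Now find the simultaneous Nash equilibrium.
Delta's best replies: X→Heavy; Y→Zero; Z→Light.
Echo's best replies: Zero→Z; Light→Z; Medium→X; Heavy→Z.
Only (Light, Z) has each player best-responding; Nash payoffs (6, 6).
Sequential outcome (Medium, X) differs from the Nash profile (Light, Z).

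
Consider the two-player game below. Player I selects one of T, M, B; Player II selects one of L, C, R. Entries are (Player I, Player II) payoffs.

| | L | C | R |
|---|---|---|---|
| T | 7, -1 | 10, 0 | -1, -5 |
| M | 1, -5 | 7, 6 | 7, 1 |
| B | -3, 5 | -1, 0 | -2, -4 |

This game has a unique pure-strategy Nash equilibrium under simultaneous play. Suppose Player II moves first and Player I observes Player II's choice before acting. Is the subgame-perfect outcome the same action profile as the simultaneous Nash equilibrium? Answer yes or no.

Solve by backward induction (Player II leads).
- L: BR = T, leader payoff -1.
- C: BR = T, leader payoff 0.
- R: BR = M, leader payoff 1.
Player II's induced payoffs are -1, 0, 1, so Player II commits to R. Subgame-perfect outcome: (M, R) with payoffs (7, 1).
Now find the simultaneous Nash equilibrium.
Player I's best replies: L→T; C→T; R→M.
Player II's best replies: T→C; M→C; B→L.
The unique mutual best reply is (T, C), giving (10, 0).
Sequential outcome (M, R) differs from the Nash profile (T, C).

no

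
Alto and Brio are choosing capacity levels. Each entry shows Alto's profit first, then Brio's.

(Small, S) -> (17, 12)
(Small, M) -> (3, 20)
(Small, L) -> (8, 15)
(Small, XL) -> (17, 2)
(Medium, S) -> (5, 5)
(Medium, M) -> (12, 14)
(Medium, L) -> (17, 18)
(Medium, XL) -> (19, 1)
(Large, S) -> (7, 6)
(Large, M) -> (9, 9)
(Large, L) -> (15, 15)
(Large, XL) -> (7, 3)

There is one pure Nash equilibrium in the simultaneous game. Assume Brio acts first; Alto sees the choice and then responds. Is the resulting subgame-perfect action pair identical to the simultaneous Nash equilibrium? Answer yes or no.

Solve by backward induction (Brio leads).
- S → Alto plays Small (best of 17, 5, 7); Brio gets 12.
- M → Alto plays Medium (best of 3, 12, 9); Brio gets 14.
- L → Alto plays Medium (best of 8, 17, 15); Brio gets 18.
- XL → Alto plays Medium (best of 17, 19, 7); Brio gets 1.
Brio's induced payoffs are 12, 14, 18, 1, so Brio commits to L. Subgame-perfect outcome: (Medium, L) with payoffs (17, 18).
For the simultaneous game, intersect best replies.
Alto's best replies: S→Small; M→Medium; L→Medium; XL→Medium.
Brio's best replies: Small→M; Medium→L; Large→L.
Only (Medium, L) has each player best-responding; Nash payoffs (17, 18).
Sequential outcome (Medium, L) coincides with the Nash profile (Medium, L).

yes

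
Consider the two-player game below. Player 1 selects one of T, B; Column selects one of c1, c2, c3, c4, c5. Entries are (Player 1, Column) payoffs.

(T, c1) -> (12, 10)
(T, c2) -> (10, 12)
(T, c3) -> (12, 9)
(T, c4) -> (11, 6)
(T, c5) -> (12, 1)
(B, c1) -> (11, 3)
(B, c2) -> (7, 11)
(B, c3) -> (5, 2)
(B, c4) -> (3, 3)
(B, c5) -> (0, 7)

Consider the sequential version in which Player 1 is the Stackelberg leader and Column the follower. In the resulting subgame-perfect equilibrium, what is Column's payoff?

12

Solve by backward induction (Player 1 leads).
- T: BR = c2, leader payoff 10.
- B: BR = c2, leader payoff 7.
Maximizing over 10, 7, Player 1 chooses T. Subgame-perfect outcome: (T, c2) with payoffs (10, 12).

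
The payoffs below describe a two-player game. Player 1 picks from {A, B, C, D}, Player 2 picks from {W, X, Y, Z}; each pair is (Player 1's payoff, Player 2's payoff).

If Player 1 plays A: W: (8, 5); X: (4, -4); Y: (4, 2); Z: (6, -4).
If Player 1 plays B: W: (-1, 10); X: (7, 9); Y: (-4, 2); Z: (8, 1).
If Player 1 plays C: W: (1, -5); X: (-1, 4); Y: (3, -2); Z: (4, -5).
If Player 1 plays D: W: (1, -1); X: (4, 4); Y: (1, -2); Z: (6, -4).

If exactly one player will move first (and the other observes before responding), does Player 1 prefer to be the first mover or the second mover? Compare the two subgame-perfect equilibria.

If Player 1 leads: Player 2's best replies are A→W, B→W, C→X, D→X; Player 1's induced payoffs 8, -1, -1, 4; outcome (A, W), payoffs (8, 5).
If Player 2 leads: Player 1's best replies are W→A, X→B, Y→A, Z→B; Player 2's induced payoffs 5, 9, 2, 1; outcome (B, X), payoffs (7, 9).
Player 1 gets 8 moving first and 7 moving second, so Player 1 prefers to move first.

first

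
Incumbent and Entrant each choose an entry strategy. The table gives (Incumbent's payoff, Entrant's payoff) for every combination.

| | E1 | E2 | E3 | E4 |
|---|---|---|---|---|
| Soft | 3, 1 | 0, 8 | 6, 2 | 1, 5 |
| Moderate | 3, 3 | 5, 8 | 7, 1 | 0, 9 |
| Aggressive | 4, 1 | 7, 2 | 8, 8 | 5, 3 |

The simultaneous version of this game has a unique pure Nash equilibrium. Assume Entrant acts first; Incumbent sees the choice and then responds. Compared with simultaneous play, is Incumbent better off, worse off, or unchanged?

Solve by backward induction (Entrant leads).
- E1 → Incumbent plays Aggressive (best of 3, 3, 4); Entrant gets 1.
- E2 → Incumbent plays Aggressive (best of 0, 5, 7); Entrant gets 2.
- E3 → Incumbent plays Aggressive (best of 6, 7, 8); Entrant gets 8.
- E4 → Incumbent plays Aggressive (best of 1, 0, 5); Entrant gets 3.
Maximizing over 1, 2, 8, 3, Entrant chooses E3. Subgame-perfect outcome: (Aggressive, E3) with payoffs (8, 8).
Now find the simultaneous Nash equilibrium.
Incumbent's best replies: E1→Aggressive; E2→Aggressive; E3→Aggressive; E4→Aggressive.
Entrant's best replies: Soft→E2; Moderate→E4; Aggressive→E3.
Only (Aggressive, E3) has each player best-responding; Nash payoffs (8, 8).
Incumbent earns 8 sequentially versus 8 at the Nash outcome: unchanged.

unchanged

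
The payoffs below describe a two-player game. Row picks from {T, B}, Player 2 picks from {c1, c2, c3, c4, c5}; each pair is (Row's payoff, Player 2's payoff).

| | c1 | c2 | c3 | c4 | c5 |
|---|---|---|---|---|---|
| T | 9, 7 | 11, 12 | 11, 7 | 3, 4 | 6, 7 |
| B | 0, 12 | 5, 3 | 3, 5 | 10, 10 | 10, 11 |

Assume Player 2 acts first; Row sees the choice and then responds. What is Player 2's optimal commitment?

Backward induction with Player 2 moving first.
- c1 → Row plays T (best of 9, 0); Player 2 gets 7.
- c2 → Row plays T (best of 11, 5); Player 2 gets 12.
- c3 → Row plays T (best of 11, 3); Player 2 gets 7.
- c4 → Row plays B (best of 3, 10); Player 2 gets 10.
- c5 → Row plays B (best of 6, 10); Player 2 gets 11.
Maximizing over 7, 12, 7, 10, 11, Player 2 chooses c2. Subgame-perfect outcome: (T, c2) with payoffs (11, 12).

c2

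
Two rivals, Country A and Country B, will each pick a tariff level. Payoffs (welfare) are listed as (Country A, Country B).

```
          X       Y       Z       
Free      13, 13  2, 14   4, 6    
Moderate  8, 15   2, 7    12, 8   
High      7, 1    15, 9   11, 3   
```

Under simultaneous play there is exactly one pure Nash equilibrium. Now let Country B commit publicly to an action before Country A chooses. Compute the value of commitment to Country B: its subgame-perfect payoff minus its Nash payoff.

Solve by backward induction (Country B leads).
- X: BR = Free, leader payoff 13.
- Y: BR = High, leader payoff 9.
- Z: BR = Moderate, leader payoff 8.
Among 13, 9, 8, the best is 13 at X. Subgame-perfect outcome: (Free, X) with payoffs (13, 13).
For the simultaneous game, intersect best replies.
Country A's best replies: X→Free; Y→High; Z→Moderate.
Country B's best replies: Free→Y; Moderate→X; High→Y.
Only (High, Y) has each player best-responding; Nash payoffs (15, 9).
Country B's commitment gain: 13 − 9 = 4.

4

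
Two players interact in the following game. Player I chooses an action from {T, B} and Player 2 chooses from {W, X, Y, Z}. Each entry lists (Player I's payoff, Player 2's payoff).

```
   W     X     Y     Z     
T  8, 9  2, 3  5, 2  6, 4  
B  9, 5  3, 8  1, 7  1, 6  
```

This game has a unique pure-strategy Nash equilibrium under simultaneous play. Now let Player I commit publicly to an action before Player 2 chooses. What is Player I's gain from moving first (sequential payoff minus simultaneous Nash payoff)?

5

Work backward from Player 2's decision.
- T → Player 2 plays W (best of 9, 3, 2, 4); Player I gets 8.
- B → Player 2 plays X (best of 5, 8, 7, 6); Player I gets 3.
Maximizing over 8, 3, Player I chooses T. Subgame-perfect outcome: (T, W) with payoffs (8, 9).
Now find the simultaneous Nash equilibrium.
Player I's best replies: W→B; X→B; Y→T; Z→T.
Player 2's best replies: T→W; B→X.
Only (B, X) has each player best-responding; Nash payoffs (3, 8).
Player I's commitment gain: 8 − 3 = 5.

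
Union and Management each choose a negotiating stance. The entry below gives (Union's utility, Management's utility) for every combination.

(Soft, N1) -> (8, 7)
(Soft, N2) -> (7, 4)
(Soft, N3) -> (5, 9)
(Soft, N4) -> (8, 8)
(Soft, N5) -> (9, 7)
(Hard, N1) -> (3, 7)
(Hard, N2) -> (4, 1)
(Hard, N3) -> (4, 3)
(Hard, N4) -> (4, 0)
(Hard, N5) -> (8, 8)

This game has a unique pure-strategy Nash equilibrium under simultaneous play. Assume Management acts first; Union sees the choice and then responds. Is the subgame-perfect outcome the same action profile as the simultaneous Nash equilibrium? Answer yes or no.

Solve by backward induction (Management leads).
- N1 → Union plays Soft (best of 8, 3); Management gets 7.
- N2 → Union plays Soft (best of 7, 4); Management gets 4.
- N3 → Union plays Soft (best of 5, 4); Management gets 9.
- N4 → Union plays Soft (best of 8, 4); Management gets 8.
- N5 → Union plays Soft (best of 9, 8); Management gets 7.
Management's induced payoffs are 7, 4, 9, 8, 7, so Management commits to N3. Subgame-perfect outcome: (Soft, N3) with payoffs (5, 9).
Now find the simultaneous Nash equilibrium.
Union's best replies: N1→Soft; N2→Soft; N3→Soft; N4→Soft; N5→Soft.
Management's best replies: Soft→N3; Hard→N5.
Only (Soft, N3) has each player best-responding; Nash payoffs (5, 9).
Sequential outcome (Soft, N3) coincides with the Nash profile (Soft, N3).

yes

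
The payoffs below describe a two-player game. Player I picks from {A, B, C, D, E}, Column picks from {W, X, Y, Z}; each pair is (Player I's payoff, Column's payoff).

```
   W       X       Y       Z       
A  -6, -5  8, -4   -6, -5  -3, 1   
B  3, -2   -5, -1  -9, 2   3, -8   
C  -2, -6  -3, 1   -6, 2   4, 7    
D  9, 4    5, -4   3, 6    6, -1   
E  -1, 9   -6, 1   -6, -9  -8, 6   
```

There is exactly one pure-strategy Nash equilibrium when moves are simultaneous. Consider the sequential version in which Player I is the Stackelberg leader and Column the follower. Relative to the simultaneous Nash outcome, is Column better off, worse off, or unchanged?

Column best-responds to each possible Player I move:
- A: Column compares -5, -4, -5, 1 and picks Z; Player I would get -3.
- B: Column compares -2, -1, 2, -8 and picks Y; Player I would get -9.
- C: Column compares -6, 1, 2, 7 and picks Z; Player I would get 4.
- D: Column compares 4, -4, 6, -1 and picks Y; Player I would get 3.
- E: Column compares 9, 1, -9, 6 and picks W; Player I would get -1.
Maximizing over -3, -9, 4, 3, -1, Player I chooses C. Subgame-perfect outcome: (C, Z) with payoffs (4, 7).
Under simultaneous play:
Player I's best replies: W→D; X→A; Y→D; Z→D.
Column's best replies: A→Z; B→Y; C→Z; D→Y; E→W.
The unique mutual best reply is (D, Y), giving (3, 6).
Column earns 7 sequentially versus 6 at the Nash outcome: better off.

better off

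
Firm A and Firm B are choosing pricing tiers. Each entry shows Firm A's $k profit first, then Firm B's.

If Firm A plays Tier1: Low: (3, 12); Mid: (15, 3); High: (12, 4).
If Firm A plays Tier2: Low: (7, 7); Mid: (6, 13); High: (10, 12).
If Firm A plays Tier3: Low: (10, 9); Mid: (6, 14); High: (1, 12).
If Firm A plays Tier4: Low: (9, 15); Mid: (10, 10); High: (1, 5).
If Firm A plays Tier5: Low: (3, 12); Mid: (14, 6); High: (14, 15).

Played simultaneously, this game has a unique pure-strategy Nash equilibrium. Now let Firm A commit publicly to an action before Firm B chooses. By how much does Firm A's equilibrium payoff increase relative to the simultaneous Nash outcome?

0

Backward induction with Firm A moving first.
- Tier1 → Firm B plays Low (best of 12, 3, 4); Firm A gets 3.
- Tier2 → Firm B plays Mid (best of 7, 13, 12); Firm A gets 6.
- Tier3 → Firm B plays Mid (best of 9, 14, 12); Firm A gets 6.
- Tier4 → Firm B plays Low (best of 15, 10, 5); Firm A gets 9.
- Tier5 → Firm B plays High (best of 12, 6, 15); Firm A gets 14.
Firm A's induced payoffs are 3, 6, 6, 9, 14, so Firm A commits to Tier5. Subgame-perfect outcome: (Tier5, High) with payoffs (14, 15).
For the simultaneous game, intersect best replies.
Firm A's best replies: Low→Tier3; Mid→Tier1; High→Tier5.
Firm B's best replies: Tier1→Low; Tier2→Mid; Tier3→Mid; Tier4→Low; Tier5→High.
The unique mutual best reply is (Tier5, High), giving (14, 15).
Firm A's commitment gain: 14 − 14 = 0.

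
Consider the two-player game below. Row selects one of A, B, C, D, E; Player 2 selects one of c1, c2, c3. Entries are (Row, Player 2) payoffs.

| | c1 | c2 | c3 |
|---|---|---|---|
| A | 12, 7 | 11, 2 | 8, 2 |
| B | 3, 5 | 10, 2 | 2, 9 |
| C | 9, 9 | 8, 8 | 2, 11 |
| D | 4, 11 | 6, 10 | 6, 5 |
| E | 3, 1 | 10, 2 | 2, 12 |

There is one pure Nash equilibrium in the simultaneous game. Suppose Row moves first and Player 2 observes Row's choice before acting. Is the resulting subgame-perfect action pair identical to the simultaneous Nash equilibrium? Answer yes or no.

Work backward from Player 2's decision.
- A: BR = c1, leader payoff 12.
- B: BR = c3, leader payoff 2.
- C: BR = c3, leader payoff 2.
- D: BR = c1, leader payoff 4.
- E: BR = c3, leader payoff 2.
Among 12, 2, 2, 4, 2, the best is 12 at A. Subgame-perfect outcome: (A, c1) with payoffs (12, 7).
Now find the simultaneous Nash equilibrium.
Row's best replies: c1→A; c2→A; c3→A.
Player 2's best replies: A→c1; B→c3; C→c3; D→c1; E→c3.
Only (A, c1) has each player best-responding; Nash payoffs (12, 7).
Sequential outcome (A, c1) coincides with the Nash profile (A, c1).

yes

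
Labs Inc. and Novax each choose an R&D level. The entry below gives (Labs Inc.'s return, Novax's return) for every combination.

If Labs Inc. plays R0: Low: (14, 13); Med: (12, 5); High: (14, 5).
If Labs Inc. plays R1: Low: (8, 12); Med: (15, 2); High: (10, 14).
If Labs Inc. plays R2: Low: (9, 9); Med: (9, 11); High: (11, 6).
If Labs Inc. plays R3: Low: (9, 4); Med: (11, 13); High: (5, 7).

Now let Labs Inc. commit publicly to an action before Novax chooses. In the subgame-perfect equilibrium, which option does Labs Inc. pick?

Solve by backward induction (Labs Inc. leads).
- R0 → Novax plays Low (best of 13, 5, 5); Labs Inc. gets 14.
- R1 → Novax plays High (best of 12, 2, 14); Labs Inc. gets 10.
- R2 → Novax plays Med (best of 9, 11, 6); Labs Inc. gets 9.
- R3 → Novax plays Med (best of 4, 13, 7); Labs Inc. gets 11.
Labs Inc.'s induced payoffs are 14, 10, 9, 11, so Labs Inc. commits to R0. Subgame-perfect outcome: (R0, Low) with payoffs (14, 13).

R0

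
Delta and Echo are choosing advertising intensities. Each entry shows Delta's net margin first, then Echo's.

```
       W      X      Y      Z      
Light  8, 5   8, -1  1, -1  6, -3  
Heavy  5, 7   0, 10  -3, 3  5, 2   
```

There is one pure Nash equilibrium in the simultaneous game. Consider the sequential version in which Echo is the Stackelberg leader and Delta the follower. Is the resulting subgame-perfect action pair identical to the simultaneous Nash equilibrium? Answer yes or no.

yes

Delta best-responds to each possible Echo move:
- W: BR = Light, leader payoff 5.
- X: BR = Light, leader payoff -1.
- Y: BR = Light, leader payoff -1.
- Z: BR = Light, leader payoff -3.
Among 5, -1, -1, -3, the best is 5 at W. Subgame-perfect outcome: (Light, W) with payoffs (8, 5).
Under simultaneous play:
Delta's best replies: W→Light; X→Light; Y→Light; Z→Light.
Echo's best replies: Light→W; Heavy→X.
The unique mutual best reply is (Light, W), giving (8, 5).
Sequential outcome (Light, W) coincides with the Nash profile (Light, W).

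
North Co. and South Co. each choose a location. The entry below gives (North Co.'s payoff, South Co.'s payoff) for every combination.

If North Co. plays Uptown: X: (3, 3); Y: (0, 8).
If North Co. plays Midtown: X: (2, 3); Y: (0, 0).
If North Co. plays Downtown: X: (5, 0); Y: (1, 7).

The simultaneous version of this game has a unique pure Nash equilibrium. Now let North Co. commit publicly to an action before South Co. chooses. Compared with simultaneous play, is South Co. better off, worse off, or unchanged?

Work backward from South Co.'s decision.
- Uptown: South Co. compares 3, 8 and picks Y; North Co. would get 0.
- Midtown: South Co. compares 3, 0 and picks X; North Co. would get 2.
- Downtown: South Co. compares 0, 7 and picks Y; North Co. would get 1.
Maximizing over 0, 2, 1, North Co. chooses Midtown. Subgame-perfect outcome: (Midtown, X) with payoffs (2, 3).
For the simultaneous game, intersect best replies.
North Co.'s best replies: X→Downtown; Y→Downtown.
South Co.'s best replies: Uptown→Y; Midtown→X; Downtown→Y.
The unique mutual best reply is (Downtown, Y), giving (1, 7).
South Co. earns 3 sequentially versus 7 at the Nash outcome: worse off.

worse off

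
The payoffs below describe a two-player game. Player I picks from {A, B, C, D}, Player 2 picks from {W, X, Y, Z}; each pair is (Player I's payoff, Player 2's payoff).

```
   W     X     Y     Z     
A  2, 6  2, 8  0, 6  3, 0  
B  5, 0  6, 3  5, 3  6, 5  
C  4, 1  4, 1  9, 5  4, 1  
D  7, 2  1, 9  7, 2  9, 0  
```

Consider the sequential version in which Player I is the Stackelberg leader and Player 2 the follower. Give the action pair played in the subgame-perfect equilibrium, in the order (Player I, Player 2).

(C, Y)

Work backward from Player 2's decision.
- A: Player 2 compares 6, 8, 6, 0 and picks X; Player I would get 2.
- B: Player 2 compares 0, 3, 3, 5 and picks Z; Player I would get 6.
- C: Player 2 compares 1, 1, 5, 1 and picks Y; Player I would get 9.
- D: Player 2 compares 2, 9, 2, 0 and picks X; Player I would get 1.
Maximizing over 2, 6, 9, 1, Player I chooses C. Subgame-perfect outcome: (C, Y) with payoffs (9, 5).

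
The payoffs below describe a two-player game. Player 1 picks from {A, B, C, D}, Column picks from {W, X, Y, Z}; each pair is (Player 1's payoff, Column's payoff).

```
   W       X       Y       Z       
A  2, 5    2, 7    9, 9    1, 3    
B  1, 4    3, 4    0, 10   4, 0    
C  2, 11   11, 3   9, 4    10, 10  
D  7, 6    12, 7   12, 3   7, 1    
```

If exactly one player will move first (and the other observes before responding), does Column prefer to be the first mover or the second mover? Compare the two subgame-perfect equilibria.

first

If Player 1 leads: Column's best replies are A→Y, B→Y, C→W, D→X; Player 1's induced payoffs 9, 0, 2, 12; outcome (D, X), payoffs (12, 7).
If Column leads: Player 1's best replies are W→D, X→D, Y→D, Z→C; Column's induced payoffs 6, 7, 3, 10; outcome (C, Z), payoffs (10, 10).
Column gets 10 moving first and 7 moving second, so Column prefers to move first.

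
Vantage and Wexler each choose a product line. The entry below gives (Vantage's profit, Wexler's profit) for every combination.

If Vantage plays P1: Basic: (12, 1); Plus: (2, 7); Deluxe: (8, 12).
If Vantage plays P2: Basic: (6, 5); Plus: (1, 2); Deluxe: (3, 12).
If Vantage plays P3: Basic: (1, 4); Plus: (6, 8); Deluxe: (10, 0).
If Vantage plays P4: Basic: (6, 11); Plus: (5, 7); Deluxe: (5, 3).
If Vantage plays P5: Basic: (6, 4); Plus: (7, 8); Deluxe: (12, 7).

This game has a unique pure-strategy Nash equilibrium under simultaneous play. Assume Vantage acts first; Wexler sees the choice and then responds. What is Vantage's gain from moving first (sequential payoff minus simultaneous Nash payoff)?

Backward induction with Vantage moving first.
- P1: BR = Deluxe, leader payoff 8.
- P2: BR = Deluxe, leader payoff 3.
- P3: BR = Plus, leader payoff 6.
- P4: BR = Basic, leader payoff 6.
- P5: BR = Plus, leader payoff 7.
Among 8, 3, 6, 6, 7, the best is 8 at P1. Subgame-perfect outcome: (P1, Deluxe) with payoffs (8, 12).
Now find the simultaneous Nash equilibrium.
Vantage's best replies: Basic→P1; Plus→P5; Deluxe→P5.
Wexler's best replies: P1→Deluxe; P2→Deluxe; P3→Plus; P4→Basic; P5→Plus.
The unique mutual best reply is (P5, Plus), giving (7, 8).
Vantage's commitment gain: 8 − 7 = 1.

1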